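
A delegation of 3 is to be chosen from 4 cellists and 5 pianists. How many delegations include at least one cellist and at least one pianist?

With no constraint there are C(9,3) = 84 possible selections.
Selections missing a whole group: no cellists → C(5,3) = 10; no pianists → C(4,3) = 4.
Both groups omitted at once is impossible, so 84 − 14 = 70.

70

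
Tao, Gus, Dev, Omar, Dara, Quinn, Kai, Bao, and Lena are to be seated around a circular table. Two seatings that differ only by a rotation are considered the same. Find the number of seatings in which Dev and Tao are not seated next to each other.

30240

All circular seatings of 9 people number (8)! = 40320.
Those with Dev next to Tao: fuse the pair into one unit and seat 8 units around a circle — 2·(7)! = 10080.
Subtracting, 40320 − 10080 = 30240.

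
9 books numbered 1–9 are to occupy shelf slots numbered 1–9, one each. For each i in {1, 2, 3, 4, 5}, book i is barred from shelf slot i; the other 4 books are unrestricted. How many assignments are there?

205056

Let Aᵢ (for 1 ≤ i ≤ 5) be the placements that put book i in its forbidden shelf slot. Any j of these fix j positions, leaving (9−j)! ways to fill the rest, and there are C(5,j) ways to pick which j.
By inclusion–exclusion, the number of valid placements is Σ_{j=0}^{5} (−1)^j C(5,j)·(9−j)!.
Computing: 362880 − 201600 + 50400 − 7200 + 600 − 24 = 205056.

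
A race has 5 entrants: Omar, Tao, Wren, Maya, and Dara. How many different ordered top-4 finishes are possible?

120

This is an ordered selection of 4 from 5: P(5,4).
That gives 5 × 4 × 3 × 2 = 120.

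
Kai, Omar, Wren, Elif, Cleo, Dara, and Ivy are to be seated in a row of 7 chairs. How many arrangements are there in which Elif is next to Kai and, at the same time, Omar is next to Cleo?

Treat {Elif,Kai} as one block (2 orders) and {Omar,Cleo} as another (2 orders).
That leaves 5 units to arrange: 2 × 2 × 5! = 4 × 120 = 480.

480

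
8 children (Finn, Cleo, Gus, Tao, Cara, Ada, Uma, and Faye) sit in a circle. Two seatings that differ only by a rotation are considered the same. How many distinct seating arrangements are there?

5040

Seat Finn anywhere (absorbing the rotational symmetry), then permute the other 7: (7)! = 5040.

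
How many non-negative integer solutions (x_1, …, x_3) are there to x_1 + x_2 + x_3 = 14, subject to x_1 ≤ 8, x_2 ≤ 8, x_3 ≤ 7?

Ignoring the caps, the number of non-negative solutions to x_1+…+x_3 = 14 is C(16,2) = 120.
Subtract solutions that violate a single cap (substitute x_i' = x_i − (cap_i+1)): x_1 ≥ 9 gives C(7,2) = 21; x_2 ≥ 9 gives C(7,2) = 21; x_3 ≥ 8 gives C(8,2) = 28. Together 70.
No two caps can be exceeded simultaneously, so the pair terms are all 0.
By inclusion–exclusion the count is 120 − 70 + 0 = 50.

50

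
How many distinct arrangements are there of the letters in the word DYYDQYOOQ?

DYYDQYOOQ has 9 letters with D appearing twice, O appearing twice, Q appearing twice, and Y appearing 3 times.
Dividing 9! = 362880 by 3!·2!·2!·2! = 48 for the repeated letters gives 7560.

7560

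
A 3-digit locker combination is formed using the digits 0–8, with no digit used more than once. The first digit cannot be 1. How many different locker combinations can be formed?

448

The first digit has 9−1 = 8 choices (anything except 1).
The remaining 2 digits are filled from the other 8 symbols without repetition: 8 × 7 = 56.
Total: 8 × 56 = 448.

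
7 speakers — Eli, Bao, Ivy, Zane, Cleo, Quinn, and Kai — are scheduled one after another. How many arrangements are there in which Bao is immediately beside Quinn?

1440

Treat {Bao, Quinn} as a single unit. There are 6 units to order, and the pair itself can be ordered 2 ways.
That gives 2 × 6! = 2 × 720 = 1440.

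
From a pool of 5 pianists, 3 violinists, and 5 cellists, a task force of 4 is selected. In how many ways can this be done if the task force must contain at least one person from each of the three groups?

Total 4-person selections from all 13: C(13,4) = 715.
Subtract selections that omit an entire group: no pianists → C(8,4) = 70; no violinists → C(10,4) = 210; no cellists → C(8,4) = 70.
Add back selections omitting two groups (i.e. drawn from a single group): C(5,4) + C(3,4) + C(5,4) = 10.
By inclusion–exclusion: 715 − 350 + 10 = 375.

375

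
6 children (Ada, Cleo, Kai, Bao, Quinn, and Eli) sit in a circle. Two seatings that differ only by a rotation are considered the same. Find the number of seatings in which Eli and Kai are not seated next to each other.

All circular seatings of 6 people number (5)! = 120.
Those with Eli next to Kai: fuse the pair into one unit and seat 5 units around a circle — 2·(4)! = 48.
Subtracting, 120 − 48 = 72.

72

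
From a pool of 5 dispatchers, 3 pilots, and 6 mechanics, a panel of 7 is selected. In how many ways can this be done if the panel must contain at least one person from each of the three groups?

Unrestricted: C(14,7) = 3432 ways to pick any 7 of the 14.
Selections missing a whole group: no dispatchers → C(9,7) = 36; no pilots → C(11,7) = 330; no mechanics → C(8,7) = 8.
Add back selections omitting two groups (i.e. drawn from a single group): C(5,7) + C(3,7) + C(6,7) = 0.
By inclusion–exclusion: 3432 − 374 + 0 = 3058.

3058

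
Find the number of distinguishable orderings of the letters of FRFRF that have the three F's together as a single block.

Treat the 3 copies of F as a single block. The multiset to arrange is then {FFF, R, R}, 3 items in all.
That gives (3)!/(2!) = 3 arrangements.

3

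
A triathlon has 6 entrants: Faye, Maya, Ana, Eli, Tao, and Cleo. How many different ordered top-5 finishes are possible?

This is an ordered selection of 5 from 6: P(6,5).
That gives 6 × 5 × 4 × 3 × 2 = 720.

720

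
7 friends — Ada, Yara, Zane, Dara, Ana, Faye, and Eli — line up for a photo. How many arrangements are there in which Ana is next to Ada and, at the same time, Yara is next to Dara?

480

Treat {Ana,Ada} as one block (2 orders) and {Yara,Dara} as another (2 orders).
That leaves 5 units to arrange: 2 × 2 × 5! = 4 × 120 = 480.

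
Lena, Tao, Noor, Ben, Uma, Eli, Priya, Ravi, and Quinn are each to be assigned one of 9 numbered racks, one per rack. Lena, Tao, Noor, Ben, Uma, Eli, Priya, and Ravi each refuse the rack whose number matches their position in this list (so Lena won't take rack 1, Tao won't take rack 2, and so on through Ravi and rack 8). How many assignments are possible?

148329

Let Aᵢ (for 1 ≤ i ≤ 8) be the placements that put person i in their forbidden rack. Any j of these fix j positions, leaving (9−j)! ways to fill the rest, and there are C(8,j) ways to pick which j.
By inclusion–exclusion, the number of valid placements is Σ_{j=0}^{8} (−1)^j C(8,j)·(9−j)!.
Computing: 362880 − 322560 + 141120 − 40320 + 8400 − 1344 + 168 − 16 + 1 = 148329.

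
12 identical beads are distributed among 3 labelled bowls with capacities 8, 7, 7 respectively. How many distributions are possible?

51

Without the upper bounds there are C(14,2) = 91 ways to split 12 among 3 bowls.
Subtract solutions that violate a single cap (substitute x_i' = x_i − (cap_i+1)): x_1 ≥ 9 gives C(5,2) = 10; x_2 ≥ 8 gives C(6,2) = 15; x_3 ≥ 8 gives C(6,2) = 15. Together 40.
No two caps can be exceeded simultaneously, so the pair terms are all 0.
By inclusion–exclusion the count is 91 − 40 + 0 = 51.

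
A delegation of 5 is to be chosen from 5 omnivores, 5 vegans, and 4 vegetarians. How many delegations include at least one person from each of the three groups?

Unrestricted: C(14,5) = 2002 ways to pick any 5 of the 14.
Selections missing a whole group: no omnivores → C(9,5) = 126; no vegans → C(9,5) = 126; no vegetarians → C(10,5) = 252.
Add back selections omitting two groups (i.e. drawn from a single group): C(5,5) + C(5,5) + C(4,5) = 2.
By inclusion–exclusion: 2002 − 504 + 2 = 1500.

1500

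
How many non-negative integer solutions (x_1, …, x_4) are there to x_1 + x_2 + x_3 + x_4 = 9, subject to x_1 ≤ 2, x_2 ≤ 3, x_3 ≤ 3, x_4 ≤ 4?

Ignoring the caps, the number of non-negative solutions to x_1+…+x_4 = 9 is C(12,3) = 220.
Subtract solutions that violate a single cap (substitute x_i' = x_i − (cap_i+1)): x_1 ≥ 3 gives C(9,3) = 84; x_2 ≥ 4 gives C(8,3) = 56; x_3 ≥ 4 gives C(8,3) = 56; x_4 ≥ 5 gives C(7,3) = 35. Together 231.
Add back pairs where two caps are both exceeded: 10 + 10 + 4 + 4 + 1 + 1 = 30.
By inclusion–exclusion the count is 220 − 231 + 30 = 19.

19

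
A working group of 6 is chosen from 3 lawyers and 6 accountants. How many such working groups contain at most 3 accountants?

Split by how many accountants are chosen (0 through 3).
Sum: C(6,0)·C(3,6) + C(6,1)·C(3,5) + C(6,2)·C(3,4) + C(6,3)·C(3,3) = 0 + 0 + 0 + 20 = 20.

20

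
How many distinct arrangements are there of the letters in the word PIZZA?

Letter multiplicities in PIZZA: A×1, I×1, P×1, Z×2.
So there are 5! / (2!) = 60 distinguishable arrangements.

60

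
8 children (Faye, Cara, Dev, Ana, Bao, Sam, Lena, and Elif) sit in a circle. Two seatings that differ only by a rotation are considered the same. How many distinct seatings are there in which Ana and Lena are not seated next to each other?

All circular seatings of 8 people number (7)! = 5040.
Seatings with Ana beside Lena: treat them as a block with 2 internal orders, giving 2 × (6)! = 1440.
Subtracting, 5040 − 1440 = 3600.

3600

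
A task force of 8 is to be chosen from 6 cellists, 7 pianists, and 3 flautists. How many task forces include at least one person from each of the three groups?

11529

Unrestricted: C(16,8) = 12870 ways to pick any 8 of the 16.
Subtract selections that omit an entire group: no cellists → C(10,8) = 45; no pianists → C(9,8) = 9; no flautists → C(13,8) = 1287.
Add back selections omitting two groups (i.e. drawn from a single group): C(6,8) + C(7,8) + C(3,8) = 0.
By inclusion–exclusion: 12870 − 1341 + 0 = 11529.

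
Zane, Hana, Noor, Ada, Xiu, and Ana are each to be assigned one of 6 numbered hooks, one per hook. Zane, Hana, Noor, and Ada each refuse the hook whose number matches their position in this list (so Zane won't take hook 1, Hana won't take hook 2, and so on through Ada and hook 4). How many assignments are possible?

362

Let Aᵢ (for 1 ≤ i ≤ 4) be the placements that put person i in their forbidden hook. Any j of these fix j positions, leaving (6−j)! ways to fill the rest, and there are C(4,j) ways to pick which j.
By inclusion–exclusion, the number of valid placements is Σ_{j=0}^{4} (−1)^j C(4,j)·(6−j)!.
Computing: 720 − 480 + 144 − 24 + 2 = 362.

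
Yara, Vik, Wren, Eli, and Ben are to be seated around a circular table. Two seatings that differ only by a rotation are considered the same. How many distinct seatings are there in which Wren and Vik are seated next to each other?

Glue Wren and Vik into a block (2 internal orders). Seating 4 units around a circle gives (3)! arrangements.
So 2 × (3)! = 2 × 6 = 12.

12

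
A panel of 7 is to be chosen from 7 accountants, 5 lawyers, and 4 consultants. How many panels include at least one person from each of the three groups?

10283

Unrestricted: C(16,7) = 11440 ways to pick any 7 of the 16.
Selections missing a whole group: no accountants → C(9,7) = 36; no lawyers → C(11,7) = 330; no consultants → C(12,7) = 792.
Add back selections omitting two groups (i.e. drawn from a single group): C(7,7) + C(5,7) + C(4,7) = 1.
By inclusion–exclusion: 11440 − 1158 + 1 = 10283.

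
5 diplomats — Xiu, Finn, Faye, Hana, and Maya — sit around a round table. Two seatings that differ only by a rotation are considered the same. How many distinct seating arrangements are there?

24

Around a circle, 5 distinct people have 5!/5 = (4)! = 24 rotationally distinct seatings.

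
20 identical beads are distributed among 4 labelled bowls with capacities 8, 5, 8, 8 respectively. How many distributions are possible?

Ignoring the caps, the number of non-negative solutions to x_1+…+x_4 = 20 is C(23,3) = 1771.
Subtract solutions that violate a single cap (substitute x_i' = x_i − (cap_i+1)): x_1 ≥ 9 gives C(14,3) = 364; x_2 ≥ 6 gives C(17,3) = 680; x_3 ≥ 9 gives C(14,3) = 364; x_4 ≥ 9 gives C(14,3) = 364. Together 1772.
Add back pairs where two caps are both exceeded: 56 + 10 + 10 + 56 + 56 + 10 = 198.
By inclusion–exclusion the count is 1771 − 1772 + 198 = 197.

197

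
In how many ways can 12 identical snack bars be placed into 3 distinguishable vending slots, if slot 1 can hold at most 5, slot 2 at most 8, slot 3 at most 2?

By stars and bars, unrestricted non-negative solutions to x_1+…+x_3 = 12 number C(12+2,2) = 91.
Subtract solutions that violate a single cap (substitute x_i' = x_i − (cap_i+1)): x_1 ≥ 6 gives C(8,2) = 28; x_2 ≥ 9 gives C(5,2) = 10; x_3 ≥ 3 gives C(11,2) = 55. Together 93.
Add back pairs where two caps are both exceeded: 0 + 10 + 1 = 11.
By inclusion–exclusion the count is 91 − 93 + 11 = 9.

9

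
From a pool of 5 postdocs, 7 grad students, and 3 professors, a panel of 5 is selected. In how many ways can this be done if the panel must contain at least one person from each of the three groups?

Unrestricted: C(15,5) = 3003 ways to pick any 5 of the 15.
Selections missing a whole group: no postdocs → C(10,5) = 252; no grad students → C(8,5) = 56; no professors → C(12,5) = 792.
Add back selections omitting two groups (i.e. drawn from a single group): C(5,5) + C(7,5) + C(3,5) = 22.
By inclusion–exclusion: 3003 − 1100 + 22 = 1925.

1925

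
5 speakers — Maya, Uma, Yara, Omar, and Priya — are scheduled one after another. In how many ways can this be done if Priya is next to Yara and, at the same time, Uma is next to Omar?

Treat {Priya,Yara} as one block (2 orders) and {Uma,Omar} as another (2 orders).
That leaves 3 units to arrange: 2 × 2 × 3! = 4 × 6 = 24.

24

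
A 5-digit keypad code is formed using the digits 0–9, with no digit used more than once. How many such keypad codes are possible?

This is a permutation of 5 out of 10: P(10,5) = 10!/5!.
That product is 10 × 9 × 8 × 7 × 6 = 30240.

30240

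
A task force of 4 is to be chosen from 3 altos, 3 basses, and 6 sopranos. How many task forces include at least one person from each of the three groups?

243

With no constraint there are C(12,4) = 495 possible selections.
Selections missing a whole group: no altos → C(9,4) = 126; no basses → C(9,4) = 126; no sopranos → C(6,4) = 15.
Add back selections omitting two groups (i.e. drawn from a single group): C(3,4) + C(3,4) + C(6,4) = 15.
By inclusion–exclusion: 495 − 267 + 15 = 243.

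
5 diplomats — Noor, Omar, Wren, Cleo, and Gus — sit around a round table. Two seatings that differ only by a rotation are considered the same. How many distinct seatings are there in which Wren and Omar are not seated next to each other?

12

All circular seatings of 5 people number (4)! = 24.
Those with Wren next to Omar: fuse the pair into one unit and seat 4 units around a circle — 2·(3)! = 12.
Subtracting, 24 − 12 = 12.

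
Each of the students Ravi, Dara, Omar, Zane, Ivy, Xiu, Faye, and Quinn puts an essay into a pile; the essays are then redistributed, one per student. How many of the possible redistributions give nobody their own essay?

Count assignments avoiding every fixed point. For any j of the 8 students fixed to their own essay, the other 8−j can be arranged in (8−j)! ways.
By inclusion–exclusion this is Σ_{j=0}^{8} (−1)^j C(8,j)·(8−j)!.
Computing: 40320 − 40320 + 20160 − 6720 + 1680 − 336 + 56 − 8 + 1 = 14833.

14833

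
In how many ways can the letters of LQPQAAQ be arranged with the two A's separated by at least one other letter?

300

There are 7!/(3!·2!) = 420 arrangements of LQPQAAQ in total.
If the two A's are adjacent, glue them into one block, leaving 6 items to arrange: (6)!/(3!) = 120 ways.
Hence 420 − 120 = 300.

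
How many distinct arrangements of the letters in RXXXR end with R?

4

With the last slot taken by R, it remains to arrange the other 4 letters (XXXR).
Those 4 letters have X appearing 3 times, giving (4)!/(3!) = 4.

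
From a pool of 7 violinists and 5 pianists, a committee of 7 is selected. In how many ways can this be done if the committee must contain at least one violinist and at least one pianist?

791

With no constraint there are C(12,7) = 792 possible selections.
Subtract selections that omit an entire group: no violinists → C(5,7) = 0; no pianists → C(7,7) = 1.
Both groups omitted at once is impossible, so 792 − 1 = 791.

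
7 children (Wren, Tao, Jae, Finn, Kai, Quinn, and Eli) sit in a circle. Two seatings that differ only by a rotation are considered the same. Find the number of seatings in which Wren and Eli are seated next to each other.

Glue Wren and Eli into a block (2 internal orders). Seating 6 units around a circle gives (5)! arrangements.
So 2 × (5)! = 2 × 120 = 240.

240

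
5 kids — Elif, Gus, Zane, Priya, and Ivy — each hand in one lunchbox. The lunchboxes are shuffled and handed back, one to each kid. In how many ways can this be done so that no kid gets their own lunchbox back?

Count assignments avoiding every fixed point. For any j of the 5 kids fixed to their own lunchbox, the other 5−j can be arranged in (5−j)! ways.
By inclusion–exclusion this is Σ_{j=0}^{5} (−1)^j C(5,j)·(5−j)!.
Computing: 120 − 120 + 60 − 20 + 5 − 1 = 44.

44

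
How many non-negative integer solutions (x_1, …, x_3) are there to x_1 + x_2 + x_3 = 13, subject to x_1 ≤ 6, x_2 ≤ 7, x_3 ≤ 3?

10

Ignoring the caps, the number of non-negative solutions to x_1+…+x_3 = 13 is C(15,2) = 105.
Subtract solutions that violate a single cap (substitute x_i' = x_i − (cap_i+1)): x_1 ≥ 7 gives C(8,2) = 28; x_2 ≥ 8 gives C(7,2) = 21; x_3 ≥ 4 gives C(11,2) = 55. Together 104.
Add back pairs where two caps are both exceeded: 0 + 6 + 3 = 9.
By inclusion–exclusion the count is 105 − 104 + 9 = 10.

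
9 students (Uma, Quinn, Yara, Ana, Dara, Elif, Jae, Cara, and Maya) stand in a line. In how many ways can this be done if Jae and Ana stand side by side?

Place the 7 others and the Jae-Ana pair as 8 objects in a line; the pair has 2 internal arrangements.
So the count is 2·(8)! = 80640.

80640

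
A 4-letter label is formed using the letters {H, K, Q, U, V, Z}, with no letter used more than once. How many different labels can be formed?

360

Choose and order 4 of the 6 symbols: the first letter has 6 options, the next 5, then 4, 3.
That product is 6 × 5 × 4 × 3 = 360.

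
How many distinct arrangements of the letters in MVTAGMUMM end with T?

With the last slot taken by T, it remains to arrange the other 8 letters (MVAGMUMM).
Those 8 letters have M appearing 4 times, giving (8)!/(4!) = 1680.

1680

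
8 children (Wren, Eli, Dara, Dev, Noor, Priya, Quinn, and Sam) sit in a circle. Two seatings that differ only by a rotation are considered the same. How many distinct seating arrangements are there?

5040

Fix one person's seat to break rotational symmetry; the remaining 7 people can be arranged in (7)! = 5040 ways.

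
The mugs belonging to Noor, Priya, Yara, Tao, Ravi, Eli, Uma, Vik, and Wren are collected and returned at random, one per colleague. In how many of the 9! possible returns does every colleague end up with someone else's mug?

This is the derangement count D_9: permutations of 9 items with no fixed point.
By inclusion–exclusion this is Σ_{j=0}^{9} (−1)^j C(9,j)·(9−j)!.
Computing: 362880 − 362880 + 181440 − 60480 + 15120 − 3024 + 504 − 72 + 9 − 1 = 133496.

133496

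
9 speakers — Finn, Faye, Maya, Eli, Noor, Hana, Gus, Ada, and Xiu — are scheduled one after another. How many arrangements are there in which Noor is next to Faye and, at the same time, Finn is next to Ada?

20160

Treat {Noor,Faye} as one block (2 orders) and {Finn,Ada} as another (2 orders).
That leaves 7 units to arrange: 2 × 2 × 7! = 4 × 5040 = 20160.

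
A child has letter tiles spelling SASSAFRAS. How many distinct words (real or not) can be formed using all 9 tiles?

Letter multiplicities in SASSAFRAS: A×3, F×1, R×1, S×4.
So there are 9! / (4!·3!) = 2520 distinguishable arrangements.

2520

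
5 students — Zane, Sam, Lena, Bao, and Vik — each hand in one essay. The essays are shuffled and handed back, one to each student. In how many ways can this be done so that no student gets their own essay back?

44

Let Aᵢ be the assignments in which student i gets their own essay. We want the size of the complement of A₁∪…∪A_5.
By inclusion–exclusion this is Σ_{j=0}^{5} (−1)^j C(5,j)·(5−j)!.
Computing: 120 − 120 + 60 − 20 + 5 − 1 = 44.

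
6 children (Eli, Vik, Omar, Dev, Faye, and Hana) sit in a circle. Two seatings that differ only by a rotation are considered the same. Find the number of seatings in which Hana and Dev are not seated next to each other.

72

Without the restriction there are (5)! = 120 seatings.
Those with Hana next to Dev: fuse the pair into one unit and seat 5 units around a circle — 2·(4)! = 48.
Subtracting, 120 − 48 = 72.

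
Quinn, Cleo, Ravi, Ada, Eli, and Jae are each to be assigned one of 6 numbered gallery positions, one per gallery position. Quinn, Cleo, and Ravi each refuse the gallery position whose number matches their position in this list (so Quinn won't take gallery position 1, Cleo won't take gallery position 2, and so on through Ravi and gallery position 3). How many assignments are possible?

Let Aᵢ (for i ∈ {1, 2, 3}) be the placements that put person i in their forbidden gallery position. Any j of these fix j positions, leaving (6−j)! ways to fill the rest, and there are C(3,j) ways to pick which j.
By inclusion–exclusion, the number of valid placements is Σ_{j=0}^{3} (−1)^j C(3,j)·(6−j)!.
Computing: 720 − 360 + 72 − 6 = 426.

426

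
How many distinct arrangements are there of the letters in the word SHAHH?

20

The 5 letters of SHAHH have repeats: H appearing 3 times.
So there are 5! / (3!) = 20 distinguishable arrangements.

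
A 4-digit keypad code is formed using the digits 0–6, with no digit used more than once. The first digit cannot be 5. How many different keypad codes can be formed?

720

The first digit has 7−1 = 6 choices (anything except 5).
The remaining 3 digits are filled from the other 6 symbols without repetition: 6 × 5 × 4 = 120.
Total: 6 × 120 = 720.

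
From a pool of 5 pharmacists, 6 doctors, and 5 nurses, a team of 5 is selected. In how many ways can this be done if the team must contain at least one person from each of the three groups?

3200

With no constraint there are C(16,5) = 4368 possible selections.
Subtract selections that omit an entire group: no pharmacists → C(11,5) = 462; no doctors → C(10,5) = 252; no nurses → C(11,5) = 462.
Add back selections omitting two groups (i.e. drawn from a single group): C(5,5) + C(6,5) + C(5,5) = 8.
By inclusion–exclusion: 4368 − 1176 + 8 = 3200.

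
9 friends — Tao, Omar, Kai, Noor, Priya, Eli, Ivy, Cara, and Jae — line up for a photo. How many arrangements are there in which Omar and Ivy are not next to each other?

282240

There are 9! = 362880 arrangements in all. If Omar and Ivy are adjacent, merging them into one block gives 2·(8)! = 80640 arrangements.
So 362880 − 80640 = 282240 arrangements keep them apart.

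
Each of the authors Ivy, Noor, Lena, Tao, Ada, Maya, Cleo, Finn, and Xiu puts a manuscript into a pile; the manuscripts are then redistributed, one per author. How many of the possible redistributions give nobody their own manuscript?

Let Aᵢ be the assignments in which author i gets their own manuscript. We want the size of the complement of A₁∪…∪A_9.
By inclusion–exclusion this is Σ_{j=0}^{9} (−1)^j C(9,j)·(9−j)!.
Computing: 362880 − 362880 + 181440 − 60480 + 15120 − 3024 + 504 − 72 + 9 − 1 = 133496.

133496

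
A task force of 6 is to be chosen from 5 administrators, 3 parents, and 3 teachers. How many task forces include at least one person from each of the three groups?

Unrestricted: C(11,6) = 462 ways to pick any 6 of the 11.
Selections missing a whole group: no administrators → C(6,6) = 1; no parents → C(8,6) = 28; no teachers → C(8,6) = 28.
Add back selections omitting two groups (i.e. drawn from a single group): C(5,6) + C(3,6) + C(3,6) = 0.
By inclusion–exclusion: 462 − 57 + 0 = 405.

405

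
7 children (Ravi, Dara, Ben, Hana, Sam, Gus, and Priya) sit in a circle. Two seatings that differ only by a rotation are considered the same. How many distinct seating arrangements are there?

720

Fix one person's seat to break rotational symmetry; the remaining 6 people can be arranged in (6)! = 720 ways.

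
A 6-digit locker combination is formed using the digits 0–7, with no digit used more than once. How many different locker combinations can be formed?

20160

Choose and order 6 of the 8 symbols: the first digit has 8 options, the next 7, and so on down to 3.
That product is 8 × 7 × 6 × 5 × 4 × 3 = 20160.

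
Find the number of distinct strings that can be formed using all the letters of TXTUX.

30

TXTUX has 5 letters with T appearing twice and X appearing twice.
So there are 5! / (2!·2!) = 30 distinguishable arrangements.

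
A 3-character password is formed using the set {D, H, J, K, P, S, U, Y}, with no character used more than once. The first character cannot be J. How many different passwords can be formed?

The first character has 8−1 = 7 choices (anything except J).
The remaining 2 characters are filled from the other 7 symbols without repetition: 7 × 6 = 42.
Total: 7 × 42 = 294.

294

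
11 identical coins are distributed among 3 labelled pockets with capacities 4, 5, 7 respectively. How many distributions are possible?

20

Ignoring the caps, the number of non-negative solutions to x_1+…+x_3 = 11 is C(13,2) = 78.
Subtract solutions that violate a single cap (substitute x_i' = x_i − (cap_i+1)): x_1 ≥ 5 gives C(8,2) = 28; x_2 ≥ 6 gives C(7,2) = 21; x_3 ≥ 8 gives C(5,2) = 10. Together 59.
Add back pairs where two caps are both exceeded: 1 + 0 + 0 = 1.
By inclusion–exclusion the count is 78 − 59 + 1 = 20.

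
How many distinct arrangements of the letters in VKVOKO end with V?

With the last slot taken by V, it remains to arrange the other 5 letters (KVOKO).
Those 5 letters have K appearing twice and O appearing twice, giving (5)!/(2!·2!) = 30.

30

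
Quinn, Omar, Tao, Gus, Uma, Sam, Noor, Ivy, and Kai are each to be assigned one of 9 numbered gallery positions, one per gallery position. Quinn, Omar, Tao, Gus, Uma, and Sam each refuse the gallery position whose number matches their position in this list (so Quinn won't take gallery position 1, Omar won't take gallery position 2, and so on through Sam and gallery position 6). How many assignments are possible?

183822

Let Aᵢ (for 1 ≤ i ≤ 6) be the placements that put person i in their forbidden gallery position. Any j of these fix j positions, leaving (9−j)! ways to fill the rest, and there are C(6,j) ways to pick which j.
By inclusion–exclusion, the number of valid placements is Σ_{j=0}^{6} (−1)^j C(6,j)·(9−j)!.
Computing: 362880 − 241920 + 75600 − 14400 + 1800 − 144 + 6 = 183822.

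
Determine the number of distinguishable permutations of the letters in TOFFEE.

180

TOFFEE has 6 letters with E appearing twice and F appearing twice.
So there are 6! / (2!·2!) = 180 distinguishable arrangements.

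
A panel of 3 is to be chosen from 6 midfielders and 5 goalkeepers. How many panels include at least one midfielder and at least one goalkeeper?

With no constraint there are C(11,3) = 165 possible selections.
Subtract selections that omit an entire group: no midfielders → C(5,3) = 10; no goalkeepers → C(6,3) = 20.
Both groups omitted at once is impossible, so 165 − 30 = 135.

135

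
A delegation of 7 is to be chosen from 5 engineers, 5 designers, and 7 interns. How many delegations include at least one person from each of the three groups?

Unrestricted: C(17,7) = 19448 ways to pick any 7 of the 17.
Selections missing a whole group: no engineers → C(12,7) = 792; no designers → C(12,7) = 792; no interns → C(10,7) = 120.
Add back selections omitting two groups (i.e. drawn from a single group): C(5,7) + C(5,7) + C(7,7) = 1.
By inclusion–exclusion: 19448 − 1704 + 1 = 17745.

17745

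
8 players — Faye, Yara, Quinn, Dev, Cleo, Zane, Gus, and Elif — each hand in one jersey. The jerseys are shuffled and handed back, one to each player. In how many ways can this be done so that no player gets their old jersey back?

14833

Count assignments avoiding every fixed point. For any j of the 8 players fixed to their old jersey, the other 8−j can be arranged in (8−j)! ways.
By inclusion–exclusion this is Σ_{j=0}^{8} (−1)^j C(8,j)·(8−j)!.
Computing: 40320 − 40320 + 20160 − 6720 + 1680 − 336 + 56 − 8 + 1 = 14833.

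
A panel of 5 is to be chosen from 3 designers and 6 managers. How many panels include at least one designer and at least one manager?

120

Total 5-person selections from all 9: C(9,5) = 126.
Selections missing a whole group: no designers → C(6,5) = 6; no managers → C(3,5) = 0.
Both groups omitted at once is impossible, so 126 − 6 = 120.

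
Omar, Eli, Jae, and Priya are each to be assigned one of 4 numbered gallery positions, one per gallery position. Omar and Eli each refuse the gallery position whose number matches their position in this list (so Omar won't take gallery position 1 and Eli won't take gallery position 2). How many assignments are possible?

Let Aᵢ (for i ∈ {1, 2}) be the placements that put person i in their forbidden gallery position. Any j of these fix j positions, leaving (4−j)! ways to fill the rest, and there are C(2,j) ways to pick which j.
By inclusion–exclusion, the number of valid placements is Σ_{j=0}^{2} (−1)^j C(2,j)·(4−j)!.
Computing: 24 − 12 + 2 = 14.

14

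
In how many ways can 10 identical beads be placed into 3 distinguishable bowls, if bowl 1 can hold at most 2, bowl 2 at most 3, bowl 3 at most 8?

Ignoring the caps, the number of non-negative solutions to x_1+…+x_3 = 10 is C(12,2) = 66.
Subtract solutions that violate a single cap (substitute x_i' = x_i − (cap_i+1)): x_1 ≥ 3 gives C(9,2) = 36; x_2 ≥ 4 gives C(8,2) = 28; x_3 ≥ 9 gives C(3,2) = 3. Together 67.
Add back pairs where two caps are both exceeded: 10 + 0 + 0 = 10.
By inclusion–exclusion the count is 66 − 67 + 10 = 9.

9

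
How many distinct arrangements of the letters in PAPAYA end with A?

Fix A in the last position and arrange the remaining 5 letters.
Those 5 letters have A appearing twice and P appearing twice, giving (5)!/(2!·2!) = 30.

30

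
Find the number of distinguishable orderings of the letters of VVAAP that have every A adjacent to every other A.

Treat the 2 copies of A as a single block. The multiset to arrange is then {AA, P, V, V}, 4 items in all.
That gives (4)!/(2!) = 12 arrangements.

12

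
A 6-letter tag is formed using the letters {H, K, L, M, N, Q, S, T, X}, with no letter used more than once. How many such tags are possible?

With no repetition, fill the 6 letters in order: 9 choices, then 8, down to 4.
That product is 9 × 8 × 7 × 6 × 5 × 4 = 60480.

60480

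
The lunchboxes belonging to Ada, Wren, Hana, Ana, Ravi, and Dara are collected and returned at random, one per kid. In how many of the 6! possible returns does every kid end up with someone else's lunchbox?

265

Count assignments avoiding every fixed point. For any j of the 6 kids fixed to their own lunchbox, the other 6−j can be arranged in (6−j)! ways.
By inclusion–exclusion this is Σ_{j=0}^{6} (−1)^j C(6,j)·(6−j)!.
Computing: 720 − 720 + 360 − 120 + 30 − 6 + 1 = 265.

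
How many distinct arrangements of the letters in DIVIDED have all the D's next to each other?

Treat the 3 copies of D as a single block. The multiset to arrange is then {DDD, E, I, I, V}, 5 items in all.
That gives (5)!/(2!) = 60 arrangements.

60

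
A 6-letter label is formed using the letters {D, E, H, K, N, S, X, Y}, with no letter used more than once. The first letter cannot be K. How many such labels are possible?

17640

The first letter has 8−1 = 7 choices (anything except K).
The remaining 5 letters are filled from the other 7 symbols without repetition: 7 × 6 × 5 × 4 × 3 = 2520.
Total: 7 × 2520 = 17640.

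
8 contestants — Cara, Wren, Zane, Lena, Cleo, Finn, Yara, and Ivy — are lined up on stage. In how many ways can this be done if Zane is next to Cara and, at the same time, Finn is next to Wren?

2880

Treat {Zane,Cara} as one block (2 orders) and {Finn,Wren} as another (2 orders).
That leaves 6 units to arrange: 2 × 2 × 6! = 4 × 720 = 2880.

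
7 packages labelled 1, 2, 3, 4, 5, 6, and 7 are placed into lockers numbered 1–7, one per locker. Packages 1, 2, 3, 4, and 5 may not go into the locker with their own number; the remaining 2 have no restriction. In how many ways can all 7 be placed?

2428

Let Aᵢ (for 1 ≤ i ≤ 5) be the placements that put package i in its forbidden locker. Any j of these fix j positions, leaving (7−j)! ways to fill the rest, and there are C(5,j) ways to pick which j.
By inclusion–exclusion, the number of valid placements is Σ_{j=0}^{5} (−1)^j C(5,j)·(7−j)!.
Computing: 5040 − 3600 + 1200 − 240 + 30 − 2 = 2428.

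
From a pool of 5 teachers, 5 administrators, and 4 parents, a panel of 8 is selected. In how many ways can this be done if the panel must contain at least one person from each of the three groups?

2940

With no constraint there are C(14,8) = 3003 possible selections.
Subtract selections that omit an entire group: no teachers → C(9,8) = 9; no administrators → C(9,8) = 9; no parents → C(10,8) = 45.
Add back selections omitting two groups (i.e. drawn from a single group): C(5,8) + C(5,8) + C(4,8) = 0.
By inclusion–exclusion: 3003 − 63 + 0 = 2940.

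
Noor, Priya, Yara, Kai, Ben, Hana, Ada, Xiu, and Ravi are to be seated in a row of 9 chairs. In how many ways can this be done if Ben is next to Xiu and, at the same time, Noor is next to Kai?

Treat {Ben,Xiu} as one block (2 orders) and {Noor,Kai} as another (2 orders).
That leaves 7 units to arrange: 2 × 2 × 7! = 4 × 5040 = 20160.

20160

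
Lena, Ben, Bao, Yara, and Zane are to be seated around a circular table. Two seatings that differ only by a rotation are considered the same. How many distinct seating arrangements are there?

Fix one person's seat to break rotational symmetry; the remaining 4 people can be arranged in (4)! = 24 ways.

24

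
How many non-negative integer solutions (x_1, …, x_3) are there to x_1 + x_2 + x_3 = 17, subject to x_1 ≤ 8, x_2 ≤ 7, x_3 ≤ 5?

10

By stars and bars, unrestricted non-negative solutions to x_1+…+x_3 = 17 number C(17+2,2) = 171.
Subtract solutions that violate a single cap (substitute x_i' = x_i − (cap_i+1)): x_1 ≥ 9 gives C(10,2) = 45; x_2 ≥ 8 gives C(11,2) = 55; x_3 ≥ 6 gives C(13,2) = 78. Together 178.
Add back pairs where two caps are both exceeded: 1 + 6 + 10 = 17.
By inclusion–exclusion the count is 171 − 178 + 17 = 10.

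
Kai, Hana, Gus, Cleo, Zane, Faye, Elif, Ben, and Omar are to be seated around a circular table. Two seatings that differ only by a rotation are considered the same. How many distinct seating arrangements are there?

40320

Fix one person's seat to break rotational symmetry; the remaining 8 people can be arranged in (8)! = 40320 ways.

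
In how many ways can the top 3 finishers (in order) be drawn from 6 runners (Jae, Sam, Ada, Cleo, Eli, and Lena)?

There are 6 choices for 1st place, 5 for 2nd, and 4 for 3rd.
That gives 6 × 5 × 4 = 120.

120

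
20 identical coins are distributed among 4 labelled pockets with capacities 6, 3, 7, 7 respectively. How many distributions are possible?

20

By stars and bars, unrestricted non-negative solutions to x_1+…+x_4 = 20 number C(20+3,3) = 1771.
Subtract solutions that violate a single cap (substitute x_i' = x_i − (cap_i+1)): x_1 ≥ 7 gives C(16,3) = 560; x_2 ≥ 4 gives C(19,3) = 969; x_3 ≥ 8 gives C(15,3) = 455; x_4 ≥ 8 gives C(15,3) = 455. Together 2439.
Add back pairs where two caps are both exceeded: 220 + 56 + 56 + 165 + 165 + 35 = 697.
Subtract triples: 4 + 4 + 0 + 1 = 9.
By inclusion–exclusion the count is 1771 − 2439 + 697 − 9 = 20.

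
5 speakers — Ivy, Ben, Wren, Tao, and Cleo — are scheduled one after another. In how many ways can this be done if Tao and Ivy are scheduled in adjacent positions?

48

Treat {Tao, Ivy} as a single unit. There are 4 units to order, and the pair itself can be ordered 2 ways.
So the count is 2·(4)! = 48.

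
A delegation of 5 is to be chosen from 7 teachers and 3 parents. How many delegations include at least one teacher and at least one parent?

231

Total 5-person selections from all 10: C(10,5) = 252.
Selections missing a whole group: no teachers → C(3,5) = 0; no parents → C(7,5) = 21.
Both groups omitted at once is impossible, so 252 − 21 = 231.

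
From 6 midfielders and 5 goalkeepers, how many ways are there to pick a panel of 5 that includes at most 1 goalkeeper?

81

Split by how many goalkeepers are chosen (0 through 1).
Sum: C(5,0)·C(6,5) + C(5,1)·C(6,4) = 6 + 75 = 81.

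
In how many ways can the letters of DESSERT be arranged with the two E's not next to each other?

900

Total arrangements of DESSERT: 7!/(2!·2!) = 1260.
Arrangements with the E's together: treat EE as one letter, giving (6)!/(2!) = 360.
Subtracting, 1260 − 360 = 900 arrangements keep the E's apart.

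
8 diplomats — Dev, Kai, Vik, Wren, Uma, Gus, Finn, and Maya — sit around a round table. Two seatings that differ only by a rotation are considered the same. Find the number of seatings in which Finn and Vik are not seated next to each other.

All circular seatings of 8 people number (7)! = 5040.
Seatings with Finn beside Vik: treat them as a block with 2 internal orders, giving 2 × (6)! = 1440.
Subtracting, 5040 − 1440 = 3600.

3600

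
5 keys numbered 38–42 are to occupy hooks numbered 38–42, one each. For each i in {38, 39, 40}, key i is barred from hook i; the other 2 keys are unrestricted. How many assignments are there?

64

Let Aᵢ (for i ∈ {38, 39, 40}) be the placements that put key i in its forbidden hook. Any j of these fix j positions, leaving (5−j)! ways to fill the rest, and there are C(3,j) ways to pick which j.
By inclusion–exclusion, the number of valid placements is Σ_{j=0}^{3} (−1)^j C(3,j)·(5−j)!.
Computing: 120 − 72 + 18 − 2 = 64.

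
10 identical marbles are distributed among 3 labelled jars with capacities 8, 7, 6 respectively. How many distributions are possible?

47

Ignoring the caps, the number of non-negative solutions to x_1+…+x_3 = 10 is C(12,2) = 66.
Subtract solutions that violate a single cap (substitute x_i' = x_i − (cap_i+1)): x_1 ≥ 9 gives C(3,2) = 3; x_2 ≥ 8 gives C(4,2) = 6; x_3 ≥ 7 gives C(5,2) = 10. Together 19.
No two caps can be exceeded simultaneously, so the pair terms are all 0.
By inclusion–exclusion the count is 66 − 19 + 0 = 47.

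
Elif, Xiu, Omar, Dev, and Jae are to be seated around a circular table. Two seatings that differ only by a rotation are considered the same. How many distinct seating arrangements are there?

24

Seat Elif anywhere (absorbing the rotational symmetry), then permute the other 4: (4)! = 24.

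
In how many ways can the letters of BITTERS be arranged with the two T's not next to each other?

Total arrangements of BITTERS: 7!/(2!) = 2520.
If the two T's are adjacent, glue them into one block, leaving 6 items to arrange: (6)! = 720 ways.
Hence 2520 − 720 = 1800.

1800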